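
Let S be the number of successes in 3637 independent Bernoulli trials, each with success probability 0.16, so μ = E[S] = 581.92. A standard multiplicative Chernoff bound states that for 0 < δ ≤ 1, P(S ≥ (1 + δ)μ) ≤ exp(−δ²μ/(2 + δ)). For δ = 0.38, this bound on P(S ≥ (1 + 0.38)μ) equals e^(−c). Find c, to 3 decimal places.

35.306

c = δ²μ/(2 + δ) = 0.38²·581.92/(2 + 0.38) = 35.3064.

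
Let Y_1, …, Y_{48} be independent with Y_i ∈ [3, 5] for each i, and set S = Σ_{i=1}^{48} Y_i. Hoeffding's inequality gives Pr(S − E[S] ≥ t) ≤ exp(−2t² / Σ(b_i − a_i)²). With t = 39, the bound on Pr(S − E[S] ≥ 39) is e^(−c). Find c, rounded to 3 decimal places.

15.844

Σ(b_i − a_i)² = 48·(2)² = 192.
c = 2t²/192 = 2·39²/192 = 15.8438.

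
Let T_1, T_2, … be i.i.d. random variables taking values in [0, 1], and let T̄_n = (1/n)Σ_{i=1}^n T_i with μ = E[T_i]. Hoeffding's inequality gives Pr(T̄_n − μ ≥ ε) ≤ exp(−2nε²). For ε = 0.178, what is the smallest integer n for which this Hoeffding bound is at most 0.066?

Require exp(−2nε²) ≤ 0.066, i.e. 2nε² ≥ ln(1/0.066) = 2.718101.
So n ≥ 2.718101 / (2·0.178²) = 42.894.
The smallest integer n is 43.

43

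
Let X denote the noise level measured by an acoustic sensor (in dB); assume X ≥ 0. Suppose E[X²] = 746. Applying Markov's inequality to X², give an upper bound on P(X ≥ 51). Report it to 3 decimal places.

Since X ≥ 0, the event {X ≥ 51} is the same as {X² ≥ 2601}.
Markov's inequality applied to X² gives P(X² ≥ 2601) ≤ E[X²]/2601 = 746/2601 = 0.2868.

0.287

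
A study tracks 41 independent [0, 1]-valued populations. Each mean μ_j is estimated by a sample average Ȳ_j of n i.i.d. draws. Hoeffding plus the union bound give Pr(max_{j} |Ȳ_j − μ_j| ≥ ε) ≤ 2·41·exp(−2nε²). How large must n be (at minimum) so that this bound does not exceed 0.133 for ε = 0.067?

716

Need 2·41·exp(−2nε²) ≤ 0.133, i.e. exp(−2nε²) ≤ 0.133/82.
So 2nε² ≥ ln(82/0.133) = 6.424125.
Hence n ≥ 6.424125/(2·0.067²) = 715.541.
The smallest integer n is 716.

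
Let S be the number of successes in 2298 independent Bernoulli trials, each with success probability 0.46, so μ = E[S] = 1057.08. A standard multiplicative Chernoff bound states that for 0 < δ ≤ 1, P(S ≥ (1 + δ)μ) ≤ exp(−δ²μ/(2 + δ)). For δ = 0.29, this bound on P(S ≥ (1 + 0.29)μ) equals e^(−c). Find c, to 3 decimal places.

c = δ²μ/(2 + δ) = 0.29²·1057.08/(2 + 0.29) = 38.8211.

38.821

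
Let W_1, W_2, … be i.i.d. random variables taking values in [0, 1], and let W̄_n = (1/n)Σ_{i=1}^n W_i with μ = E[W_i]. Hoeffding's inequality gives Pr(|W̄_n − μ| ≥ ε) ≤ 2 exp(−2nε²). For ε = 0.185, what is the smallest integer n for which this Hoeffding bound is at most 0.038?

Require 2·exp(−2nε²) ≤ 0.038, i.e. 2nε² ≥ ln(2/0.038) = 3.963316.
So n ≥ 3.963316 / (2·0.185²) = 57.901.
The smallest integer n is 58.

58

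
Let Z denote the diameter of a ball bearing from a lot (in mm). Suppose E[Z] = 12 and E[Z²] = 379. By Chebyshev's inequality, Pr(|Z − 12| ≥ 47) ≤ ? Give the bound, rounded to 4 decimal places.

0.1064

Var(Z) = E[Z²] − (E[Z])² = 379 − 144 = 235.
Chebyshev's inequality: Pr(|Z − μ| ≥ t) ≤ Var(Z)/t² = 235/2209 = 0.1064.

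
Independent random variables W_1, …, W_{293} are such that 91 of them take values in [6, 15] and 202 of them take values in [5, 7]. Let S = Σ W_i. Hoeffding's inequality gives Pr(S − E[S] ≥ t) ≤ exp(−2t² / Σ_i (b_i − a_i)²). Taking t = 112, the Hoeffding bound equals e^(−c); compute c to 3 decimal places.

Σ(b_i − a_i)² = 91·9² + 202·2² = 8179.
c = 2t² / 8179 = 2·112² / 8179 = 3.0674.

3.067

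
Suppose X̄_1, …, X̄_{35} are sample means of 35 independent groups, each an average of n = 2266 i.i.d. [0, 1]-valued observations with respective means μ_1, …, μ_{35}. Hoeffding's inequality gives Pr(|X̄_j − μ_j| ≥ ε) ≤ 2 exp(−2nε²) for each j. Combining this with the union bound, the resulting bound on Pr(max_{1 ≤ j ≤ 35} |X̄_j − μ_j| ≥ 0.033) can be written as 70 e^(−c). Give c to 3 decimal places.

Union bound over the 35 events: Pr(max_{1 ≤ j ≤ 35} |X̄_j − μ_j| ≥ 0.033) ≤ 35·2·exp(−2nε²) = 70 exp(−2·2266·0.033²).
So c = 2·2266·0.033² = 4.9353.

4.935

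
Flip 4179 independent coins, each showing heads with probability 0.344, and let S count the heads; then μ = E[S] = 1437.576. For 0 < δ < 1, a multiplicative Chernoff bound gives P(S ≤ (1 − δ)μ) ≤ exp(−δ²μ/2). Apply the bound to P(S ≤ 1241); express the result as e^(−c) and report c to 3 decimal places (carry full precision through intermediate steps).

Write 1241 = (1 − δ)μ, so δ = 1 − 1241/1437.576 = 0.1367413…
Then the exponent is δ²μ/2 = (μ − 1241)²/(2μ) = 13.440028.

13.440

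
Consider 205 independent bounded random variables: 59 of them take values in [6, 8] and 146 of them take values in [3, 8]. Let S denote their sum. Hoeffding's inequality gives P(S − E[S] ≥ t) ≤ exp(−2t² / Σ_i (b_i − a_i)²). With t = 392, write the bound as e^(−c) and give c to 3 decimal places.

79.086

Σ(b_i − a_i)² = 59·2² + 146·5² = 3886.
c = 2t² / 3886 = 2·392² / 3886 = 79.0859.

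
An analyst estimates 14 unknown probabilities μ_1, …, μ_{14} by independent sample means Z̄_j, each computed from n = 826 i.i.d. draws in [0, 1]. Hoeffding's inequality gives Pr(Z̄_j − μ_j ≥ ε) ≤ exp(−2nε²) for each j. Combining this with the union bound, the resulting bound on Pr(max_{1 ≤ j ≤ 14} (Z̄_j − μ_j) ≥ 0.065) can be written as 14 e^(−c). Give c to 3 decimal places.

Union bound over the 14 events: Pr(max_{1 ≤ j ≤ 14} (Z̄_j − μ_j) ≥ 0.065) ≤ 14·exp(−2nε²) = 14 exp(−2·826·0.065²).
So c = 2·826·0.065² = 6.9797.

6.980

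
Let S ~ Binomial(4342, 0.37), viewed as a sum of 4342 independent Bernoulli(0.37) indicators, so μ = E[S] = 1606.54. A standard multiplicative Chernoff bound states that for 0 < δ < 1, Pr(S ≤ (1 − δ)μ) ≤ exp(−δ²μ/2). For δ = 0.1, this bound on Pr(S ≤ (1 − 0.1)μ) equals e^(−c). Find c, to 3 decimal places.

c = δ²μ/2 = 0.1²·1606.54/2 = 8.0327.

8.033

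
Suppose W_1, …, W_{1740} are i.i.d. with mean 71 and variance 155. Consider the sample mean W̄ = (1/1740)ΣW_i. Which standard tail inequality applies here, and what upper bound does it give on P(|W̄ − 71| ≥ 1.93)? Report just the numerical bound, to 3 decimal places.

With mean and variance of each term known, Chebyshev's inequality bounds the deviation of the sum (or sample mean).
Var(W̄) = Var(W_i)/n = 155/1740 = 0.08908.
Chebyshev: P(|W̄ − 71| ≥ 1.93) ≤ Var(W̄)/(1.93)² = 155/(1740·1.93²) = 0.0239.

0.024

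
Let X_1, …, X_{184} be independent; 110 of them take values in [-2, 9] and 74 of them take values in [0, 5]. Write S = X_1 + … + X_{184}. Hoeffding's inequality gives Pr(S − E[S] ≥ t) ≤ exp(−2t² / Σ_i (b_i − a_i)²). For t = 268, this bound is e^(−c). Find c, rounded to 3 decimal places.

9.475

Σ(b_i − a_i)² = 110·11² + 74·5² = 15160.
c = 2t² / 15160 = 2·268² / 15160 = 9.4755.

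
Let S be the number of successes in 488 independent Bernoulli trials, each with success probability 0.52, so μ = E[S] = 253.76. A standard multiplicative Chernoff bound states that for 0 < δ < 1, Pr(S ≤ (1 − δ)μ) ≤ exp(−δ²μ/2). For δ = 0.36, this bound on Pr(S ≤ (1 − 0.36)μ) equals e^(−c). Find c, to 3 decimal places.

16.444

c = δ²μ/2 = 0.36²·253.76/2 = 16.4436.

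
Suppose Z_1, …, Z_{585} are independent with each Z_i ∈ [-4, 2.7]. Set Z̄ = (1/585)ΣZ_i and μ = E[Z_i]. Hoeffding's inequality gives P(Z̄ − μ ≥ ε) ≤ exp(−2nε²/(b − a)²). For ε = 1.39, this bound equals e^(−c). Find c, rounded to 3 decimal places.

c = 2nε²/(b − a)² = 2·585·1.39² / 6.7² = 50.3577.

50.358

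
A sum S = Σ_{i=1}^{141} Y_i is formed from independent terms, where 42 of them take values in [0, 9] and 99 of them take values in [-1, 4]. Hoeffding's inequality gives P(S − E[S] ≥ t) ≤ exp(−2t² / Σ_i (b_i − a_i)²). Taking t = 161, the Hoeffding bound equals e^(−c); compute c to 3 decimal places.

8.821

Σ(b_i − a_i)² = 42·9² + 99·5² = 5877.
c = 2t² / 5877 = 2·161² / 5877 = 8.8212.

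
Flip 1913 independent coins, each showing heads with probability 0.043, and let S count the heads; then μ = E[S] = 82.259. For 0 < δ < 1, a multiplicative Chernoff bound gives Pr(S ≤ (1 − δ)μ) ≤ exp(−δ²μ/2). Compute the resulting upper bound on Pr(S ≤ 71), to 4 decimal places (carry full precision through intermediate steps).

Write 71 = (1 − δ)μ, so δ = 1 − 71/82.259 = 0.1368726…
Then the exponent is δ²μ/2 = (μ − 71)²/(2μ) = 0.770524.
Bound = exp(−0.770524) = 0.46277.

0.4628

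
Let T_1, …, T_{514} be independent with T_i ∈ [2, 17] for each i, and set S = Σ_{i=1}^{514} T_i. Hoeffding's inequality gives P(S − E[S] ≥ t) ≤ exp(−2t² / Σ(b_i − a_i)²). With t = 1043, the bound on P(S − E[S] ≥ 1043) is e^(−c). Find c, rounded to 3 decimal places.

Σ(b_i − a_i)² = 514·(15)² = 115650.
c = 2t²/115650 = 2·1043²/115650 = 18.8128.

18.813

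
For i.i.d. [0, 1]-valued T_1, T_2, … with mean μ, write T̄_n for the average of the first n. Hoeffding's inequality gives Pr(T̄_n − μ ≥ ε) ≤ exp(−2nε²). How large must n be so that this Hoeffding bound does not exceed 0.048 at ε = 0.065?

360

Require exp(−2nε²) ≤ 0.048, i.e. 2nε² ≥ ln(1/0.048) = 3.036554.
So n ≥ 3.036554 / (2·0.065²) = 359.356.
The smallest integer n is 360.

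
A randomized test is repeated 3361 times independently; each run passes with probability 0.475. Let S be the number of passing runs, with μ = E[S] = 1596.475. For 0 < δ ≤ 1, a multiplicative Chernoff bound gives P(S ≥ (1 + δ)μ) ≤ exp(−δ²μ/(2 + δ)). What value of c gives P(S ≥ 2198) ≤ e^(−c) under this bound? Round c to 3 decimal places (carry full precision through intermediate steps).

Write 2198 = (1 + δ)μ, so δ = 2198/1596.475 − 1 = 0.3767832…
Then the exponent is δ²μ/(2 + δ) = (2198 − μ)² / (μ·(2 + δ)) = 95.357678.

95.358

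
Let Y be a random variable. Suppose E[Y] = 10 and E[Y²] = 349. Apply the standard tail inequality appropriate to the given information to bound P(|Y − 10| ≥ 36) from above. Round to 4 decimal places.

The first two moments determine the variance, so Chebyshev's inequality is the sharpest standard bound available.
Var(Y) = E[Y²] − (E[Y])² = 349 − 100 = 249.
Chebyshev's inequality: P(|Y − μ| ≥ t) ≤ Var(Y)/t² = 249/1296 = 0.1921.

0.1921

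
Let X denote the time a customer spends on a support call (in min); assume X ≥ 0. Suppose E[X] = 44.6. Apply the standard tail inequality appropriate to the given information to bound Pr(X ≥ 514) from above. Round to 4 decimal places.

Only the mean of a non-negative variable is known, so Markov's inequality is the applicable tail bound.
Markov's inequality: for a non-negative random variable, Pr(X ≥ a) ≤ E[X]/a.
Here E[X] = 44.6 and a = 514, so the bound is 44.6/514 = 0.0868.

0.0868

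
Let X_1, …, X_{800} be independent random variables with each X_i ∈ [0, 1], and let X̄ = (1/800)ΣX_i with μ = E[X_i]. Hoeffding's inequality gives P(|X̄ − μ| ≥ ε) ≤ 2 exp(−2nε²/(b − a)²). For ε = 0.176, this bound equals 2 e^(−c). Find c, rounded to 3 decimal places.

c = 2nε²/(b − a)² = 2·800·0.176² / 1² = 49.5616.

49.562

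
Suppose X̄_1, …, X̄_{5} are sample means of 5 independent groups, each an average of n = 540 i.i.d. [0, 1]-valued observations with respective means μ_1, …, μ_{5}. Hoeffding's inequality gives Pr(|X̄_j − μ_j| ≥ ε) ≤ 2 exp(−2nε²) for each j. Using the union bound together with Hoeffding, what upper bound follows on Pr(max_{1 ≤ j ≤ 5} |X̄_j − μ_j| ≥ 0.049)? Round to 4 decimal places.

0.7479

Per-experiment Hoeffding bound: 2·exp(−2·540·0.049²) = 2·exp(−2.59308) = 0.14958.
Union bound over 5 events: 5·0.14958 = 0.74789.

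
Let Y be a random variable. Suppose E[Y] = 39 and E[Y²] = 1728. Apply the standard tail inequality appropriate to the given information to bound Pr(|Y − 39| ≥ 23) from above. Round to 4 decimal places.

0.3913

The first two moments determine the variance, so Chebyshev's inequality is the sharpest standard bound available.
Var(Y) = E[Y²] − (E[Y])² = 1728 − 1521 = 207.
Chebyshev's inequality: Pr(|Y − μ| ≥ t) ≤ Var(Y)/t² = 207/529 = 0.3913.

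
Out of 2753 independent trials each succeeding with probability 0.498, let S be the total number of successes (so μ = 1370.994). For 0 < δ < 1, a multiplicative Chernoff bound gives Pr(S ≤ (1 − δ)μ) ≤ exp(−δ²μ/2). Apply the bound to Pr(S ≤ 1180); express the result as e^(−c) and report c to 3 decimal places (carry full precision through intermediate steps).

13.304

Write 1180 = (1 − δ)μ, so δ = 1 − 1180/1370.994 = 0.1393106…
Then the exponent is δ²μ/2 = (μ − 1180)²/(2μ) = 13.303745.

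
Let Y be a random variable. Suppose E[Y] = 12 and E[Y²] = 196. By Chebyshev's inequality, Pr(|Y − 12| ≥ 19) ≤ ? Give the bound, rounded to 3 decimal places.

Var(Y) = E[Y²] − (E[Y])² = 196 − 144 = 52.
Chebyshev's inequality: Pr(|Y − μ| ≥ t) ≤ Var(Y)/t² = 52/361 = 0.1440.

0.144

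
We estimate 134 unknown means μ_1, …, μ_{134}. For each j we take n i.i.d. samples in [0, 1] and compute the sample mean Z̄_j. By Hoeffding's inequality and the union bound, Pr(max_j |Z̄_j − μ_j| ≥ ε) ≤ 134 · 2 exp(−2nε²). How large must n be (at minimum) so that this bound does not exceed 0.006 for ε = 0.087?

708

Need 2·134·exp(−2nε²) ≤ 0.006, i.e. exp(−2nε²) ≤ 0.006/268.
So 2nε² ≥ ln(268/0.006) = 10.706983.
Hence n ≥ 10.706983/(2·0.087²) = 707.292.
The smallest integer n is 708.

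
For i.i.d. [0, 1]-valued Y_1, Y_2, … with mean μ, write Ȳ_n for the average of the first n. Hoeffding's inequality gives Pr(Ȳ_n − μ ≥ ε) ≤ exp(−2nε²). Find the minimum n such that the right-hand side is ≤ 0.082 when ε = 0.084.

Require exp(−2nε²) ≤ 0.082, i.e. 2nε² ≥ ln(1/0.082) = 2.501036.
So n ≥ 2.501036 / (2·0.084²) = 177.228.
The smallest integer n is 178.

178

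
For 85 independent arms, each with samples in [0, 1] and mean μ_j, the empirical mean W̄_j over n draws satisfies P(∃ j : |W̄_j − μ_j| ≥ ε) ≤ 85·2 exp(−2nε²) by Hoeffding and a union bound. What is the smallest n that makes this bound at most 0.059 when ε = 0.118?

287

Need 2·85·exp(−2nε²) ≤ 0.059, i.e. exp(−2nε²) ≤ 0.059/170.
So 2nε² ≥ ln(170/0.059) = 7.966016.
Hence n ≥ 7.966016/(2·0.118²) = 286.053.
The smallest integer n is 287.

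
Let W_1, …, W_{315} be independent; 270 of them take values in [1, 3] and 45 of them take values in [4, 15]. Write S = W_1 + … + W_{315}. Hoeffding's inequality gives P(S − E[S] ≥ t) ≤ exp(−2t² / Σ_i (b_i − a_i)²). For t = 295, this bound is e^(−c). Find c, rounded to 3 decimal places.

Σ(b_i − a_i)² = 270·2² + 45·11² = 6525.
c = 2t² / 6525 = 2·295² / 6525 = 26.6743.

26.674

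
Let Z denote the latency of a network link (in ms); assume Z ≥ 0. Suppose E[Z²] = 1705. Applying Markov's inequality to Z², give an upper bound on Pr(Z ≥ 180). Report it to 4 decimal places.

Since Z ≥ 0, the event {Z ≥ 180} is the same as {Z² ≥ 32400}.
Markov's inequality applied to Z² gives Pr(Z² ≥ 32400) ≤ E[Z²]/32400 = 1705/32400 = 0.0526.

0.0526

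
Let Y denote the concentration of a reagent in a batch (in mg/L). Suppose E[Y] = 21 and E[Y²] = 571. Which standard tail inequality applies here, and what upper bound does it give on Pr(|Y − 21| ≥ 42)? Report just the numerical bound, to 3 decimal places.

The first two moments determine the variance, so Chebyshev's inequality is the sharpest standard bound available.
Var(Y) = E[Y²] − (E[Y])² = 571 − 441 = 130.
Chebyshev's inequality: Pr(|Y − μ| ≥ t) ≤ Var(Y)/t² = 130/1764 = 0.0737.

0.074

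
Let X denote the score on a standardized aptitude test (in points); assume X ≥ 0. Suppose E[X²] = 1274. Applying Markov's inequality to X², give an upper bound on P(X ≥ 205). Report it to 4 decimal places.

0.0303

Since X ≥ 0, the event {X ≥ 205} is the same as {X² ≥ 42025}.
Markov's inequality applied to X² gives P(X² ≥ 42025) ≤ E[X²]/42025 = 1274/42025 = 0.0303.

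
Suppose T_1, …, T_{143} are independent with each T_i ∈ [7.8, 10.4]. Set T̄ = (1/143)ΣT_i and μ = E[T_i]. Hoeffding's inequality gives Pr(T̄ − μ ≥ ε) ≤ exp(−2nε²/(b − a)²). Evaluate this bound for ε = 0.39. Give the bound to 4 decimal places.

Exponent: 2nε²/(b − a)² = 2·143·0.39² / 2.6² = 6.43500.
Bound = exp(−6.43500) = 0.00160.

0.0016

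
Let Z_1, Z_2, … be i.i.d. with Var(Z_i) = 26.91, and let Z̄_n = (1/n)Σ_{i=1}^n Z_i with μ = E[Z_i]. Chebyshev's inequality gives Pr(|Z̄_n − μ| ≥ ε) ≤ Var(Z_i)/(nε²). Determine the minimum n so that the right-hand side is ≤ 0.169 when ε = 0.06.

Require 26.91/(n·0.06²) ≤ 0.169, i.e. n ≥ 26.91/(0.169·0.06²) = 44230.769.
The smallest integer n is 44231.

44231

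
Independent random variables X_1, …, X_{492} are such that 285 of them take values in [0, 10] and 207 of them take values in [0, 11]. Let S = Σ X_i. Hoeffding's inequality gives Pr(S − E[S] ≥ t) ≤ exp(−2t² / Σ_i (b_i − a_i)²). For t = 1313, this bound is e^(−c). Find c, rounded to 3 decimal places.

Σ(b_i − a_i)² = 285·10² + 207·11² = 53547.
c = 2t² / 53547 = 2·1313² / 53547 = 64.3909.

64.391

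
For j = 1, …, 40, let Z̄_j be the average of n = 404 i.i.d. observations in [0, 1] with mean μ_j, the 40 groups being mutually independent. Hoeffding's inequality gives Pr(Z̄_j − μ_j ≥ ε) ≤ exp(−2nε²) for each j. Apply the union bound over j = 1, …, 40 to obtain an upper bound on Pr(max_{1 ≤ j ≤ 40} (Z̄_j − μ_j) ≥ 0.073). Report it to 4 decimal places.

0.5396

Per-experiment Hoeffding bound: exp(−2·404·0.073²) = exp(−4.30583) = 0.01349.
Union bound over 40 events: 40·0.01349 = 0.53959.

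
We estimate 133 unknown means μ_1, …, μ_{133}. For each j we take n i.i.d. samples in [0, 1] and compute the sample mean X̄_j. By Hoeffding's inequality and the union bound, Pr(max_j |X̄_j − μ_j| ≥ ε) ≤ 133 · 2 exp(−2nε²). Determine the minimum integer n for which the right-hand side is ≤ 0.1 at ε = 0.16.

Need 2·133·exp(−2nε²) ≤ 0.1, i.e. exp(−2nε²) ≤ 0.1/266.
So 2nε² ≥ ln(266/0.1) = 7.886081.
Hence n ≥ 7.886081/(2·0.16²) = 154.025.
The smallest integer n is 155.

155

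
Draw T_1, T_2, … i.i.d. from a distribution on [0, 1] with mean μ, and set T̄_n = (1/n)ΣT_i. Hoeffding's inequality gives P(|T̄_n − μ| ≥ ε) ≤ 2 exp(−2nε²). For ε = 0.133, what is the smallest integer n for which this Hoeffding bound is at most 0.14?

Require 2·exp(−2nε²) ≤ 0.14, i.e. 2nε² ≥ ln(2/0.14) = 2.659260.
So n ≥ 2.659260 / (2·0.133²) = 75.167.
The smallest integer n is 76.

76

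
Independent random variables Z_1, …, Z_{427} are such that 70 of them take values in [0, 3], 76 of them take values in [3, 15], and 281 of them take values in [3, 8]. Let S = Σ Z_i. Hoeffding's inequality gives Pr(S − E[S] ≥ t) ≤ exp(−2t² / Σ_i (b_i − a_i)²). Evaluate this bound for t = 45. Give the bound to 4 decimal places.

0.8043

Σ(b_i − a_i)² = 70·3² + 76·12² + 281·5² = 18599.
Exponent = 2·45² / 18599 = 0.21775.
Bound = exp(−0.21775) = 0.80432.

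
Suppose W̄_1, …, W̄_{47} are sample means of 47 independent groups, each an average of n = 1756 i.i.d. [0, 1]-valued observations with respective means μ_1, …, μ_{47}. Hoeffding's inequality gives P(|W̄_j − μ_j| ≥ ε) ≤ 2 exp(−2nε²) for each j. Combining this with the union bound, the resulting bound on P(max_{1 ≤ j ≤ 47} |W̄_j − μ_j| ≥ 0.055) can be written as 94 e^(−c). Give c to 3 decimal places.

Union bound over the 47 events: P(max_{1 ≤ j ≤ 47} |W̄_j − μ_j| ≥ 0.055) ≤ 47·2·exp(−2nε²) = 94 exp(−2·1756·0.055²).
So c = 2·1756·0.055² = 10.6238.

10.624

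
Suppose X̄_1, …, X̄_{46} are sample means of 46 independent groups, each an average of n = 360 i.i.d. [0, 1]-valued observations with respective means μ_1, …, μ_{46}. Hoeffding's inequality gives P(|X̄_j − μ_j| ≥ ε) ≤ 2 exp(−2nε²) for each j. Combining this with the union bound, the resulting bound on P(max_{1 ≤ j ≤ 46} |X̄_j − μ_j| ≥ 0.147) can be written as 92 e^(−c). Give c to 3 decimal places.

15.558

Union bound over the 46 events: P(max_{1 ≤ j ≤ 46} |X̄_j − μ_j| ≥ 0.147) ≤ 46·2·exp(−2nε²) = 92 exp(−2·360·0.147²).
So c = 2·360·0.147² = 15.5585.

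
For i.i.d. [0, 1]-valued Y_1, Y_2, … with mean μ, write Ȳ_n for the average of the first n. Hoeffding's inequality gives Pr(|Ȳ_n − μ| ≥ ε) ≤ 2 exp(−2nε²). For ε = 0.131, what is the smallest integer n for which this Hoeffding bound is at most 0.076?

96

Require 2·exp(−2nε²) ≤ 0.076, i.e. 2nε² ≥ ln(2/0.076) = 3.270169.
So n ≥ 3.270169 / (2·0.131²) = 95.279.
The smallest integer n is 96.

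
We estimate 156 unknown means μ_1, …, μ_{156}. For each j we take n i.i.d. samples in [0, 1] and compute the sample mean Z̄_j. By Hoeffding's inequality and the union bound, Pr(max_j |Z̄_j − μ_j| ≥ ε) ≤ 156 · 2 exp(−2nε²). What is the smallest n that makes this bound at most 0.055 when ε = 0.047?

1957

Need 2·156·exp(−2nε²) ≤ 0.055, i.e. exp(−2nε²) ≤ 0.055/312.
So 2nε² ≥ ln(312/0.055) = 8.643425.
Hence n ≥ 8.643425/(2·0.047²) = 1956.411.
The smallest integer n is 1957.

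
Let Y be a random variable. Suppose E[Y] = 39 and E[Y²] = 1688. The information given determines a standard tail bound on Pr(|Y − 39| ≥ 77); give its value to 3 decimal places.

0.028

The first two moments determine the variance, so Chebyshev's inequality is the sharpest standard bound available.
Var(Y) = E[Y²] − (E[Y])² = 1688 − 1521 = 167.
Chebyshev's inequality: Pr(|Y − μ| ≥ t) ≤ Var(Y)/t² = 167/5929 = 0.0282.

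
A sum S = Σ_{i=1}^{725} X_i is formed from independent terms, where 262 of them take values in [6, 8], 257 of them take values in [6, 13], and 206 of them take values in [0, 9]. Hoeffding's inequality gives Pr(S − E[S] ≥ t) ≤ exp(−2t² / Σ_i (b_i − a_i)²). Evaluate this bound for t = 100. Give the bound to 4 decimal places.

0.5171

Σ(b_i − a_i)² = 262·2² + 257·7² + 206·9² = 30327.
Exponent = 2·100² / 30327 = 0.65948.
Bound = exp(−0.65948) = 0.51712.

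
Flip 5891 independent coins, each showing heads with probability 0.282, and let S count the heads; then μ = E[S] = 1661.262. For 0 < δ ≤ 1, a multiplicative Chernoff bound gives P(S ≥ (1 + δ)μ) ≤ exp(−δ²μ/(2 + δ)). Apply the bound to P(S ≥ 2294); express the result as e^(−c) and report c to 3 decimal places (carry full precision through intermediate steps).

Write 2294 = (1 + δ)μ, so δ = 2294/1661.262 − 1 = 0.3808779…
Then the exponent is δ²μ/(2 + δ) = (2294 − μ)² / (μ·(2 + δ)) = 101.221456.

101.221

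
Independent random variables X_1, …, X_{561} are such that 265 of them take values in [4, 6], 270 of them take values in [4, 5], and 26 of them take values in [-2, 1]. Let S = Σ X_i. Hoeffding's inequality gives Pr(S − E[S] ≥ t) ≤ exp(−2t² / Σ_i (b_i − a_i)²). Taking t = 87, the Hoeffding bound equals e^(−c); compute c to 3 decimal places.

Σ(b_i − a_i)² = 265·2² + 270·1² + 26·3² = 1564.
c = 2t² / 1564 = 2·87² / 1564 = 9.6790.

9.679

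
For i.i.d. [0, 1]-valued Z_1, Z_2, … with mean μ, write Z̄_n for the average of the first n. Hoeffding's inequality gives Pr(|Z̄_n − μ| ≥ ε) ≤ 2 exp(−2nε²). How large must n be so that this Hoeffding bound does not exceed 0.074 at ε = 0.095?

183

Require 2·exp(−2nε²) ≤ 0.074, i.e. 2nε² ≥ ln(2/0.074) = 3.296837.
So n ≥ 3.296837 / (2·0.095²) = 182.650.
The smallest integer n is 183.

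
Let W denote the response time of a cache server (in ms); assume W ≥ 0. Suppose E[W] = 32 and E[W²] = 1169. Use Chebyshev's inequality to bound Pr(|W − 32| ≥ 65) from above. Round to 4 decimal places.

0.0343

Var(W) = E[W²] − (E[W])² = 1169 − 1024 = 145.
Chebyshev's inequality: Pr(|W − μ| ≥ t) ≤ Var(W)/t² = 145/4225 = 0.0343.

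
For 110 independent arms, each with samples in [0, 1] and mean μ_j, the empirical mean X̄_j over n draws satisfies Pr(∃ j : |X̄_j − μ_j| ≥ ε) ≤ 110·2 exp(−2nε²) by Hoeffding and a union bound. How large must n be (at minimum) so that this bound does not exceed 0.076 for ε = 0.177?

Need 2·110·exp(−2nε²) ≤ 0.076, i.e. exp(−2nε²) ≤ 0.076/220.
So 2nε² ≥ ln(220/0.076) = 7.970649.
Hence n ≥ 7.970649/(2·0.177²) = 127.209.
The smallest integer n is 128.

128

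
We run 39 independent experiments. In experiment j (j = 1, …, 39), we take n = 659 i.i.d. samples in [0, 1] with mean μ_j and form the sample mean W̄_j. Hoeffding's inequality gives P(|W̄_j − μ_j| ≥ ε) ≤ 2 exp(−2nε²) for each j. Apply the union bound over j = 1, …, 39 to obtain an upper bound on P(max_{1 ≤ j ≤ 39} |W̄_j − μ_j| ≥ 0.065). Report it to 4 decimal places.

Per-experiment Hoeffding bound: 2·exp(−2·659·0.065²) = 2·exp(−5.56855) = 0.007632.
Union bound over 39 events: 39·0.007632 = 0.29765.

0.2976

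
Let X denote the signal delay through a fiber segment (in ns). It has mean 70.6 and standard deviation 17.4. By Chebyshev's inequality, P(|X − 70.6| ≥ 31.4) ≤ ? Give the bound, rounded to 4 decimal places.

Chebyshev: P(|X − μ| ≥ t) ≤ Var(X)/t².
Var(X) = σ² = 17.4² = 302.76.
Bound = 302.76 / 985.96 = 0.3071.

0.3071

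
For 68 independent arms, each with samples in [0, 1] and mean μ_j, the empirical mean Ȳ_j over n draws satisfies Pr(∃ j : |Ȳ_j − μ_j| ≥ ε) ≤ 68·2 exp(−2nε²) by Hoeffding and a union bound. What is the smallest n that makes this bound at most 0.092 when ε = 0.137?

Need 2·68·exp(−2nε²) ≤ 0.092, i.e. exp(−2nε²) ≤ 0.092/136.
So 2nε² ≥ ln(136/0.092) = 7.298622.
Hence n ≥ 7.298622/(2·0.137²) = 194.433.
The smallest integer n is 195.

195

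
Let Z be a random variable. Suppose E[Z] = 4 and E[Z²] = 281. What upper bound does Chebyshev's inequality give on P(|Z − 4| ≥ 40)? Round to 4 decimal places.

0.1656

Var(Z) = E[Z²] − (E[Z])² = 281 − 16 = 265.
Chebyshev's inequality: P(|Z − μ| ≥ t) ≤ Var(Z)/t² = 265/1600 = 0.1656.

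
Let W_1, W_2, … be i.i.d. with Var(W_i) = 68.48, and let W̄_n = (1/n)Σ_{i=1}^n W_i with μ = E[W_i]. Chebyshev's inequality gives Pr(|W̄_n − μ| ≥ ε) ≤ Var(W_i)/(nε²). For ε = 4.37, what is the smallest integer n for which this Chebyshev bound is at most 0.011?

326

Require 68.48/(n·4.37²) ≤ 0.011, i.e. n ≥ 68.48/(0.011·4.37²) = 325.993.
The smallest integer n is 326.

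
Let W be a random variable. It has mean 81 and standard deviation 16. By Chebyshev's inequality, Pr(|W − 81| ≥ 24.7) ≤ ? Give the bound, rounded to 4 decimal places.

0.4196

Chebyshev: Pr(|W − μ| ≥ t) ≤ Var(W)/t².
Var(W) = σ² = 16² = 256.
Bound = 256 / 610.09 = 0.4196.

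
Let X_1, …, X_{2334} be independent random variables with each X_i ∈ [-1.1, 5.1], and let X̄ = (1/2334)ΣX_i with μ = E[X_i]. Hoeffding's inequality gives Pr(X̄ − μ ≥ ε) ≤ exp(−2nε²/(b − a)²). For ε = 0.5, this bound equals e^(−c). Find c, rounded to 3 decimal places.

c = 2nε²/(b − a)² = 2·2334·0.5² / 6.2² = 30.3590.

30.359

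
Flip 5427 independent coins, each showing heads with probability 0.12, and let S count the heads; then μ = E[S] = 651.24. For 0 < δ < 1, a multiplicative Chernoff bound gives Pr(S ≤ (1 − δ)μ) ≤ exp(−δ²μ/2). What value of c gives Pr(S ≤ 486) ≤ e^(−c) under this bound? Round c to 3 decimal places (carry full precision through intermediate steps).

20.963

Write 486 = (1 − δ)μ, so δ = 1 − 486/651.24 = 0.2537313…
Then the exponent is δ²μ/2 = (μ − 486)²/(2μ) = 20.963284.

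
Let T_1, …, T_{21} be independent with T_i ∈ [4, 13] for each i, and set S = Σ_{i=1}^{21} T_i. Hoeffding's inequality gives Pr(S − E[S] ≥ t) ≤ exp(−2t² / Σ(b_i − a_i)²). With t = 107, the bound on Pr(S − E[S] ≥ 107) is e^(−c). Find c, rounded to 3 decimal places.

Σ(b_i − a_i)² = 21·(9)² = 1701.
c = 2t²/1701 = 2·107²/1701 = 13.4615.

13.461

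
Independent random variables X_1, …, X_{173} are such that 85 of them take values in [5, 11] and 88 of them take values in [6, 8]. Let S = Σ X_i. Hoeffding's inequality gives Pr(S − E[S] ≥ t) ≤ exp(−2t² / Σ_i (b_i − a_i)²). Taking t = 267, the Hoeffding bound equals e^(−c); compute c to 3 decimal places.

Σ(b_i − a_i)² = 85·6² + 88·2² = 3412.
c = 2t² / 3412 = 2·267² / 3412 = 41.7872.

41.787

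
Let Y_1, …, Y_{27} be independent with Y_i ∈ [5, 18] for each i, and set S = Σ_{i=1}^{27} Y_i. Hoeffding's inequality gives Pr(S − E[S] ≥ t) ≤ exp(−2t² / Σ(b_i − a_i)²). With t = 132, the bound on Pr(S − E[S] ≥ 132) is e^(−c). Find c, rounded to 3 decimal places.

7.637

Σ(b_i − a_i)² = 27·(13)² = 4563.
c = 2t²/4563 = 2·132²/4563 = 7.6371.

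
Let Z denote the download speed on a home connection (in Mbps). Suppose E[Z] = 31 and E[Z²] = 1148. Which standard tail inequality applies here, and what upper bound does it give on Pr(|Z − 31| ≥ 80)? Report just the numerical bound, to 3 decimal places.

0.029

The first two moments determine the variance, so Chebyshev's inequality is the sharpest standard bound available.
Var(Z) = E[Z²] − (E[Z])² = 1148 − 961 = 187.
Chebyshev's inequality: Pr(|Z − μ| ≥ t) ≤ Var(Z)/t² = 187/6400 = 0.0292.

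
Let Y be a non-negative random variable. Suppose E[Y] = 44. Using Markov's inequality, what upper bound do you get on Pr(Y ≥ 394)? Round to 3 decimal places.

0.112

Markov's inequality: for a non-negative random variable, Pr(Y ≥ a) ≤ E[Y]/a.
Here E[Y] = 44 and a = 394, so the bound is 44/394 = 0.1117.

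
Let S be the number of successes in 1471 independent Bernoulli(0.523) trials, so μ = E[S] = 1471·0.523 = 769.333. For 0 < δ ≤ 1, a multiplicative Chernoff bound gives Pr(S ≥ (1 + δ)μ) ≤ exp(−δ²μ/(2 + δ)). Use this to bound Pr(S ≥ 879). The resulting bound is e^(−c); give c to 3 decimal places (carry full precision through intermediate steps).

7.296

Write 879 = (1 + δ)μ, so δ = 879/769.333 − 1 = 0.1425482…
Then the exponent is δ²μ/(2 + δ) = (879 − μ)² / (μ·(2 + δ)) = 7.296372.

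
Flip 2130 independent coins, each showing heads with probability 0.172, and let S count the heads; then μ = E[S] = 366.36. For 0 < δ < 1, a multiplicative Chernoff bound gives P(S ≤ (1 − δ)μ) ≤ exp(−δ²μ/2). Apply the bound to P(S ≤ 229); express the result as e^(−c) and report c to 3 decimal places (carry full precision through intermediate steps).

Write 229 = (1 − δ)μ, so δ = 1 − 229/366.36 = 0.3749318…
Then the exponent is δ²μ/2 = (μ − 229)²/(2μ) = 25.750313.

25.750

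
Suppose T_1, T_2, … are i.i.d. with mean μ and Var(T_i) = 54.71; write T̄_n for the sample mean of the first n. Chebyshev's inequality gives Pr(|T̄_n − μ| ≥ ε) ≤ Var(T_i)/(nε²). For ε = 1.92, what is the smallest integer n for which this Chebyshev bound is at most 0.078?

191

Require 54.71/(n·1.92²) ≤ 0.078, i.e. n ≥ 54.71/(0.078·1.92²) = 190.270.
The smallest integer n is 191.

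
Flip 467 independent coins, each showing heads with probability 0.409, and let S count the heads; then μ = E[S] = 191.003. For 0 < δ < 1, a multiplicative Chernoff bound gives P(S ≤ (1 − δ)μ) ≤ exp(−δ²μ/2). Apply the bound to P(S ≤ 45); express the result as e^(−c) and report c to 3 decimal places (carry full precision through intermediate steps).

Write 45 = (1 − δ)μ, so δ = 1 − 45/191.003 = 0.7644016…
Then the exponent is δ²μ/2 = (μ − 45)²/(2μ) = 55.802464.

55.802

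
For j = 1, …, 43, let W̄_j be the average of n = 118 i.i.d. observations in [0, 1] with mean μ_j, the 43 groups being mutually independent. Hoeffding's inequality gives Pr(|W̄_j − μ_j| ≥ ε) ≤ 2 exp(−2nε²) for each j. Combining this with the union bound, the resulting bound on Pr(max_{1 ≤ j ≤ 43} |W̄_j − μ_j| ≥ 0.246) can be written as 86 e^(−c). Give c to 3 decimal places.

Union bound over the 43 events: Pr(max_{1 ≤ j ≤ 43} |W̄_j − μ_j| ≥ 0.246) ≤ 43·2·exp(−2nε²) = 86 exp(−2·118·0.246²).
So c = 2·118·0.246² = 14.2818.

14.282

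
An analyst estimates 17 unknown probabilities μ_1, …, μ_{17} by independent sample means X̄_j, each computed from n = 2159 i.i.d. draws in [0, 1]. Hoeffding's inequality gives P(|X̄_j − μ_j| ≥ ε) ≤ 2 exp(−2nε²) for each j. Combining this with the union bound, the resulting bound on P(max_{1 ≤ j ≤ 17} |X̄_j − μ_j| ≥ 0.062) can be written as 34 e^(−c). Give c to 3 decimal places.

16.598

Union bound over the 17 events: P(max_{1 ≤ j ≤ 17} |X̄_j − μ_j| ≥ 0.062) ≤ 17·2·exp(−2nε²) = 34 exp(−2·2159·0.062²).
So c = 2·2159·0.062² = 16.5984.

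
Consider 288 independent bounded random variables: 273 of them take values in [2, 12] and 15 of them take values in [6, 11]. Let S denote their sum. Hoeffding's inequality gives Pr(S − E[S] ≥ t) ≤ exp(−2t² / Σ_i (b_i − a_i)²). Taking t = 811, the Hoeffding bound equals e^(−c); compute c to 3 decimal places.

47.532

Σ(b_i − a_i)² = 273·10² + 15·5² = 27675.
c = 2t² / 27675 = 2·811² / 27675 = 47.5318.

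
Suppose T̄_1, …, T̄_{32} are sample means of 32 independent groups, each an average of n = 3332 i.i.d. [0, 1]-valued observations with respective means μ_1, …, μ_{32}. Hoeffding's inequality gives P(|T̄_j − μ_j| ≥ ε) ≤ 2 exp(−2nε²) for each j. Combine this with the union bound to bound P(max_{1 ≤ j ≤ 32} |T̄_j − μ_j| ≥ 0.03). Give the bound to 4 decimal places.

Per-experiment Hoeffding bound: 2·exp(−2·3332·0.03²) = 2·exp(−5.99760) = 0.0049694.
Union bound over 32 events: 32·0.0049694 = 0.15902.

0.1590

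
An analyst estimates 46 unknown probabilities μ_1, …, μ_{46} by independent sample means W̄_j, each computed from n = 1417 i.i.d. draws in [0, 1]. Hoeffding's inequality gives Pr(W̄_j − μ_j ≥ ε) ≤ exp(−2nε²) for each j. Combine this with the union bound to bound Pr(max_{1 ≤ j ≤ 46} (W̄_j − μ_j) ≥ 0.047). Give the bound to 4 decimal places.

Per-experiment Hoeffding bound: exp(−2·1417·0.047²) = exp(−6.26031) = 0.0019107.
Union bound over 46 events: 46·0.0019107 = 0.08789.

0.0879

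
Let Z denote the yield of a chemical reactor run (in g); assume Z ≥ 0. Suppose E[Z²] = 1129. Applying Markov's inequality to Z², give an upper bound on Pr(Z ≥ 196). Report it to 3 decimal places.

Since Z ≥ 0, the event {Z ≥ 196} is the same as {Z² ≥ 38416}.
Markov's inequality applied to Z² gives Pr(Z² ≥ 38416) ≤ E[Z²]/38416 = 1129/38416 = 0.0294.

0.029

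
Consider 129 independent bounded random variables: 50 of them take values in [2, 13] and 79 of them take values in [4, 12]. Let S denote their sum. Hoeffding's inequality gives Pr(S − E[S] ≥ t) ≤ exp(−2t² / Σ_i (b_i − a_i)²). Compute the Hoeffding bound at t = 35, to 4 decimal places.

0.8020

Σ(b_i − a_i)² = 50·11² + 79·8² = 11106.
Exponent = 2·35² / 11106 = 0.22060.
Bound = exp(−0.22060) = 0.80204.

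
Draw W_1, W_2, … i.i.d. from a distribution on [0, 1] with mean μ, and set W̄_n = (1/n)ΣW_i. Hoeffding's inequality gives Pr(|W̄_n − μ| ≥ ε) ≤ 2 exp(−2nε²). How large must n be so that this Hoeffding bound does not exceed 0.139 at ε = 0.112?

107

Require 2·exp(−2nε²) ≤ 0.139, i.e. 2nε² ≥ ln(2/0.139) = 2.666429.
So n ≥ 2.666429 / (2·0.112²) = 106.283.
The smallest integer n is 107.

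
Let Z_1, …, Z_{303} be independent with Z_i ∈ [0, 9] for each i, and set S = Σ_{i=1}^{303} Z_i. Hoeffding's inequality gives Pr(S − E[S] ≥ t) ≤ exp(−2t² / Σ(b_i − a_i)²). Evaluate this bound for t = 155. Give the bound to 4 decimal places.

Σ(b_i − a_i)² = 303·(9)² = 24543.
Exponent = 2·155²/24543 = 1.9578.
Bound = exp(−1.9578) = 0.14117.

0.1412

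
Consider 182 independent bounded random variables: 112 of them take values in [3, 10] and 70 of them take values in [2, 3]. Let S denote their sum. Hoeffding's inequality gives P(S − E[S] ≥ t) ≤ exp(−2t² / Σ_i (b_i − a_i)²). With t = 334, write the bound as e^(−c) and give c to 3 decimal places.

Σ(b_i − a_i)² = 112·7² + 70·1² = 5558.
c = 2t² / 5558 = 2·334² / 5558 = 40.1425.

40.142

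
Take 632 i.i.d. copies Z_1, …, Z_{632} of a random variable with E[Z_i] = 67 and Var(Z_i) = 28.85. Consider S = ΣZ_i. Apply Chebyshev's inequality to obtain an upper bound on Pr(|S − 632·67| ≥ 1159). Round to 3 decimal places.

0.014

Var(S) = n·Var(Z_i) = 632·28.85 = 18233.2.
Chebyshev: Pr(|S − 632·67| ≥ 1159) ≤ Var(S)/1159² = 18233.2/1343281 = 0.0136.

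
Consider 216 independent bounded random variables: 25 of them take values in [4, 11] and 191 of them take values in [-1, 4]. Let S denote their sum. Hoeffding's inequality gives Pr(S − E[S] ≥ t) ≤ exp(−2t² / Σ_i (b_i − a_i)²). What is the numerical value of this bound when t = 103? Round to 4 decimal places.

Σ(b_i − a_i)² = 25·7² + 191·5² = 6000.
Exponent = 2·103² / 6000 = 3.53633.
Bound = exp(−3.53633) = 0.02912.

0.0291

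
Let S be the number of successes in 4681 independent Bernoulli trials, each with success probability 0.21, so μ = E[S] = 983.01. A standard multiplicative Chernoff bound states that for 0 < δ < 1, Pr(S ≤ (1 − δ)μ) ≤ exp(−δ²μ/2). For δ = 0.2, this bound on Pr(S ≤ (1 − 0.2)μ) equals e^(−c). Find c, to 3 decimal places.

19.660

c = δ²μ/2 = 0.2²·983.01/2 = 19.6602.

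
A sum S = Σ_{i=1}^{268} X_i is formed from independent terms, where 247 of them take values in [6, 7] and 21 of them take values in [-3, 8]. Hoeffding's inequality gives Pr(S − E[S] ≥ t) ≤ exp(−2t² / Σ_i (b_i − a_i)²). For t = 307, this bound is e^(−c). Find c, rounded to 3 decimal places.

67.610

Σ(b_i − a_i)² = 247·1² + 21·11² = 2788.
c = 2t² / 2788 = 2·307² / 2788 = 67.6105.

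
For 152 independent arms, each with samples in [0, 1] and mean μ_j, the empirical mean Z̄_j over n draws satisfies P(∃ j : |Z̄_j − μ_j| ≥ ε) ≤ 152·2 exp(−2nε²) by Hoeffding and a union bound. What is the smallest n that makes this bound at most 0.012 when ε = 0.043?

Need 2·152·exp(−2nε²) ≤ 0.012, i.e. exp(−2nε²) ≤ 0.012/304.
So 2nε² ≥ ln(304/0.012) = 10.139876.
Hence n ≥ 10.139876/(2·0.043²) = 2741.989.
The smallest integer n is 2742.

2742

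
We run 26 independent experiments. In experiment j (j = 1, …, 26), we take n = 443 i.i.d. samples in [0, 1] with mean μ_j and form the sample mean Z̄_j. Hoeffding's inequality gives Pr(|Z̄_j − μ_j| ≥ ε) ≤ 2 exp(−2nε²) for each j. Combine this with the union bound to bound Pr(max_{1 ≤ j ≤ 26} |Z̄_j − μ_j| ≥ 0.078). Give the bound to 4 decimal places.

0.2371

Per-experiment Hoeffding bound: 2·exp(−2·443·0.078²) = 2·exp(−5.39042) = 0.0091201.
Union bound over 26 events: 26·0.0091201 = 0.23712.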